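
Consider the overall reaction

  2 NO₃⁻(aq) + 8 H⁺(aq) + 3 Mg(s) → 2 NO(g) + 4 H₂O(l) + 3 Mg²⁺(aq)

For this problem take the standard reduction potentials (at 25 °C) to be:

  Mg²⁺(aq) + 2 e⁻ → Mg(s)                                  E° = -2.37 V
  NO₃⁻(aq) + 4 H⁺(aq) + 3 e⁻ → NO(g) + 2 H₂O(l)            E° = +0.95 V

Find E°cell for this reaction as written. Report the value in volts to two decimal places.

The NO₃⁻/NO couple has the higher reduction potential, so it is the cathode; Mg²⁺/Mg is oxidised at the anode.
E°cell = E°(cathode) − E°(anode) = (+0.95) − (-2.37) = +3.32 V.

+3.32 V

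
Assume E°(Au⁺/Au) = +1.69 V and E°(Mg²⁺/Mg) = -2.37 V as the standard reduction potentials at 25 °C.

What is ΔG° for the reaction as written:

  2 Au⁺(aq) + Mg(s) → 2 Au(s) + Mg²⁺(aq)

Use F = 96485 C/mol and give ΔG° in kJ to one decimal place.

As written, Au⁺/Au is reduced (cathode) and Mg²⁺/Mg is oxidised (anode), so E°cell = (+1.69) − (-2.37) = +4.06 V.
Balancing electrons gives n = 2.
ΔG° = −nFE° = −(2)(96485)(+4.06) = -783,458 J = -783.5 kJ.

-783.5 kJ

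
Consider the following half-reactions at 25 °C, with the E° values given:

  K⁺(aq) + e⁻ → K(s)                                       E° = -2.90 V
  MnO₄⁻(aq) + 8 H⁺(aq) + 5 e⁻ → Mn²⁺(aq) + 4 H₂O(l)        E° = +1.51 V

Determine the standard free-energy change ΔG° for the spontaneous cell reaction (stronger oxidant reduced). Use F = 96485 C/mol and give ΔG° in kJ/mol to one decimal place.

MnO₄⁻/Mn²⁺ (E° = +1.51 V) is the cathode; K⁺/K (E° = -2.90 V) is the anode, so E°cell = +4.41 V.
Balancing electrons gives n = 5 (lcm of 5 and 1).
ΔG° = −nFE° = −(5)(96485)(+4.41) = -2,127,494 J = -2127.5 kJ/mol.

-2127.5 kJ/mol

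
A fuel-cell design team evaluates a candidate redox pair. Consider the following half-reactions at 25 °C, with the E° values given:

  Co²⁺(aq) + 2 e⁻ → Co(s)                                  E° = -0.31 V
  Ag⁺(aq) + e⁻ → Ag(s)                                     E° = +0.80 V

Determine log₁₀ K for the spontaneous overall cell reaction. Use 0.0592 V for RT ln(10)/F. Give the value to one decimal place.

37.5

Cathode: Ag⁺/Ag; anode: Co²⁺/Co. E°cell = +1.11 V, n = 2.
log K = nE°cell / 0.0592 = (2)(+1.11) / 0.0592 = 37.5.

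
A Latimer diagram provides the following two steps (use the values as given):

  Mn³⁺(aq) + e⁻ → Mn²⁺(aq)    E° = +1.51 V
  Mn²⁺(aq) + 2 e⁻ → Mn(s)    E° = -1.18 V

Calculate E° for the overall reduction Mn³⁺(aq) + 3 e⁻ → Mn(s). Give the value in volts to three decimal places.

Standard free energies of sequential steps add: ΔG°₃ = ΔG°₁ + ΔG°₂, so n₃E°₃ = n₁E°₁ + n₂E°₂.
E°₃ = (1×+1.51 + 2×-1.18) / 3 = (-0.850) / 3 = -0.283 V.

-0.283 V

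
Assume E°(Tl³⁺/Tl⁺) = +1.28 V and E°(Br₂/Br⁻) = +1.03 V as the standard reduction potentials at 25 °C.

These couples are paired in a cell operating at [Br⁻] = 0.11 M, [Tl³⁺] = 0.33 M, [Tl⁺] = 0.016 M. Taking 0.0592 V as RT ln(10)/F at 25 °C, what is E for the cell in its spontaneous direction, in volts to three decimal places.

+0.232 V

Tl³⁺/Tl⁺ is the cathode (higher E°), Br₂/Br⁻ the anode: E°cell = +1.28 − (+1.03) = +0.25 V, n = 2.
Overall: Tl³⁺(aq) + 2 Br⁻(aq) → Tl⁺(aq) + Br₂(l)
Q = [Tl⁺] / ([Tl³⁺]·[Br⁻]^2); log Q = 0.603.
E = E° − (0.0592/n) log Q = +0.25 − (0.0592/2)(0.603) = +0.232 V.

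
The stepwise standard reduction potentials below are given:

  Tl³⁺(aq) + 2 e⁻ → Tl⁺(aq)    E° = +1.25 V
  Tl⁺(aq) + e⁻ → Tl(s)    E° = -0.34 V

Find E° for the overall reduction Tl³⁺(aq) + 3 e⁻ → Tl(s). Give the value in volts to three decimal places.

+0.720 V

Adding the free-energy changes (−nFE°) of the two steps gives −n₃FE°₃ = −n₁FE°₁ − n₂FE°₂.
E°₃ = (2×+1.25 + 1×-0.34) / 3 = (+2.160) / 3 = +0.720 V.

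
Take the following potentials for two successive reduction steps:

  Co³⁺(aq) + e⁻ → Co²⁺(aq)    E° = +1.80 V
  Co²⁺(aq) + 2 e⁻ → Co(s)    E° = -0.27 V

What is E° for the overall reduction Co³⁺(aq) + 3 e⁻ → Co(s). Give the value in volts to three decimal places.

Standard free energies of sequential steps add: ΔG°₃ = ΔG°₁ + ΔG°₂, so n₃E°₃ = n₁E°₁ + n₂E°₂.
E°₃ = (1×+1.80 + 2×-0.27) / 3 = (+1.260) / 3 = +0.420 V.
E° values themselves are not directly additive — weighting by electron count is essential.

+0.420 V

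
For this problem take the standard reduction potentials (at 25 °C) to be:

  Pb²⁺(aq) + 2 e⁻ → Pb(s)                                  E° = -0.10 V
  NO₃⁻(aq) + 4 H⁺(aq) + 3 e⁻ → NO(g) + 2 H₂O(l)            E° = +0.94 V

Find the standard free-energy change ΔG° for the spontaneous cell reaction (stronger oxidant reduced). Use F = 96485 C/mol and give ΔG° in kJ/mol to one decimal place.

NO₃⁻/NO (E° = +0.94 V) is the cathode; Pb²⁺/Pb (E° = -0.10 V) is the anode, so E°cell = +1.04 V.
Balancing electrons gives n = 6 (lcm of 3 and 2).
ΔG° = −nFE° = −(6)(96485)(+1.04) = -602,066 J = -602.1 kJ/mol.

-602.1 kJ/mol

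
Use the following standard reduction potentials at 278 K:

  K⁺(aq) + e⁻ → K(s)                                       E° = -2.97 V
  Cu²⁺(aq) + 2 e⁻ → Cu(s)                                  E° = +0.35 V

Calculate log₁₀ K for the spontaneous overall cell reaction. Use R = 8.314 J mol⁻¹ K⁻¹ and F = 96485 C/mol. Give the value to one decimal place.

120.4

Cathode: Cu²⁺/Cu; anode: K⁺/K. E°cell = (+0.35) − (-2.97) = +3.32 V, with n = 2.
ΔG° = −nFE° = −RT ln K, so ln K = nFE°/(RT) = (2)(96485)(+3.32) / ((8.314)(278)) = 277.187.
log₁₀ K = 277.187 / ln 10 = 120.4.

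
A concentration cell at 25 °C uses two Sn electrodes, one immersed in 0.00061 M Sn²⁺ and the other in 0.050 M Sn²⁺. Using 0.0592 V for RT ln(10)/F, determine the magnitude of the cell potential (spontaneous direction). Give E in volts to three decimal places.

For a concentration cell E°cell = 0. The 0.050 M side is the cathode (reduction is favoured where [Sn²⁺] is higher).
With n = 2, E = −(0.0592/2) log([Sn²⁺]ₐₙ/[Sn²⁺]꜀ₐₜ) = −(0.0592/2) log(0.00061/0.05) = −(0.0592/2)(-1.914) = +0.057 V.

+0.057 V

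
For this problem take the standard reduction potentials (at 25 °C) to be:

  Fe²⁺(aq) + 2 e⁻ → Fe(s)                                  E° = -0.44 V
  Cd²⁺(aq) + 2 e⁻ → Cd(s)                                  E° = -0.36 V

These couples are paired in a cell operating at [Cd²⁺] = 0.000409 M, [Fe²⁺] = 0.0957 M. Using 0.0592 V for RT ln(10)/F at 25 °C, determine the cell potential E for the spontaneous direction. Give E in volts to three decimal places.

Cd²⁺/Cd is the cathode (higher E°), Fe²⁺/Fe the anode: E°cell = -0.36 − (-0.44) = +0.08 V, n = 2.
Overall: Cd²⁺(aq) + Fe(s) → Cd(s) + Fe²⁺(aq)
Q = [Fe²⁺] / ([Cd²⁺]); log Q = 2.369.
E = E° − (0.0592/n) log Q = +0.08 − (0.0592/2)(2.369) = +0.010 V.

+0.010 V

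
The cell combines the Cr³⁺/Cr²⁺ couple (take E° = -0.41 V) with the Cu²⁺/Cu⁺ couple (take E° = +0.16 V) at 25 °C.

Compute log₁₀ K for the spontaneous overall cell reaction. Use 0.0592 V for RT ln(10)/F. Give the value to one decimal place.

Cathode: Cu²⁺/Cu⁺; anode: Cr³⁺/Cr²⁺. E°cell = +0.57 V, n = 1.
log K = nE°cell / 0.0592 = (1)(+0.57) / 0.0592 = 9.6.

9.6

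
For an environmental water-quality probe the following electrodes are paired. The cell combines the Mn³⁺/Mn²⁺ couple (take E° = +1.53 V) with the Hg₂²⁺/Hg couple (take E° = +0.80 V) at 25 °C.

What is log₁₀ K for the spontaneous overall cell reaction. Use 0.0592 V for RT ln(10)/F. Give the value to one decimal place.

24.7

Cathode: Mn³⁺/Mn²⁺; anode: Hg₂²⁺/Hg. E°cell = +0.73 V, n = 2.
log K = nE°cell / 0.0592 = (2)(+0.73) / 0.0592 = 24.7.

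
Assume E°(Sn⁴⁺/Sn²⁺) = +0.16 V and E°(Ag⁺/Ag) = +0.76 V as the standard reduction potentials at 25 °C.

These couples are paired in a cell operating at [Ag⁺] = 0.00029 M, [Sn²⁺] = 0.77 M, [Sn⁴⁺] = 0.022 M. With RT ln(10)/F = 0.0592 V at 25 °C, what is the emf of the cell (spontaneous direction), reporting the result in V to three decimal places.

+0.436 V

Ag⁺/Ag is the cathode (higher E°), Sn⁴⁺/Sn²⁺ the anode: E°cell = +0.76 − (+0.16) = +0.60 V, n = 2.
Overall: 2 Ag⁺(aq) + Sn²⁺(aq) → 2 Ag(s) + Sn⁴⁺(aq)
Q = [Sn⁴⁺] / ([Ag⁺]^2·[Sn²⁺]); log Q = 5.531.
E = E° − (0.0592/n) log Q = +0.60 − (0.0592/2)(5.531) = +0.436 V.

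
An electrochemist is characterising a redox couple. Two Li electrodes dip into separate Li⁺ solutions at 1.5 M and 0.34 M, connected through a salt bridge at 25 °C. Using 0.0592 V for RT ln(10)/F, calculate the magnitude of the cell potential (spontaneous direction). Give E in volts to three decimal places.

For a concentration cell E°cell = 0. The 1.5 M side is the cathode (reduction is favoured where [Li⁺] is higher).
With n = 1, E = −(0.0592/1) log([Li⁺]ₐₙ/[Li⁺]꜀ₐₜ) = −(0.0592/1) log(0.34/1.5) = −(0.0592/1)(-0.645) = +0.038 V.

+0.038 V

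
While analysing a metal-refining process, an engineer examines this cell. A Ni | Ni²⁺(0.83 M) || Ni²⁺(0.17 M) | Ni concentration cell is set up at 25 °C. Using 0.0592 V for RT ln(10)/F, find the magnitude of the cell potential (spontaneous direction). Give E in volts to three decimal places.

+0.020 V

For a concentration cell E°cell = 0. The 0.83 M side is the cathode (reduction is favoured where [Ni²⁺] is higher).
With n = 2, E = −(0.0592/2) log([Ni²⁺]ₐₙ/[Ni²⁺]꜀ₐₜ) = −(0.0592/2) log(0.17/0.83) = −(0.0592/2)(-0.689) = +0.020 V.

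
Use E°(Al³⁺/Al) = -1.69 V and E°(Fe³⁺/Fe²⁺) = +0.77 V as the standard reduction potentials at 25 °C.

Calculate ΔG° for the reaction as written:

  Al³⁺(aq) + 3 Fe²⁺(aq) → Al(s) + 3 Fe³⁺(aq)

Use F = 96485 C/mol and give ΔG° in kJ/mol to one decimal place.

+712.1 kJ/mol

As written, Al³⁺/Al is reduced (cathode) and Fe³⁺/Fe²⁺ is oxidised (anode), so E°cell = (-1.69) − (+0.77) = -2.46 V.
Balancing electrons gives n = 3.
ΔG° = −nFE° = −(3)(96485)(-2.46) = 712,059 J = +712.1 kJ/mol.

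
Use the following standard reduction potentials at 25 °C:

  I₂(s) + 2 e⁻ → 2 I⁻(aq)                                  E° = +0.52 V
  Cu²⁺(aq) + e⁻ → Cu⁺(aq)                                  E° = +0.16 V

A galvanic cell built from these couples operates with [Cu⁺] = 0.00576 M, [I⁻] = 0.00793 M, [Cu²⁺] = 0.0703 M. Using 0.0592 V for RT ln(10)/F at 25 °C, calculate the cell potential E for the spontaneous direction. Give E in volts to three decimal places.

+0.420 V

I₂/I⁻ is the cathode (higher E°), Cu²⁺/Cu⁺ the anode: E°cell = +0.52 − (+0.16) = +0.36 V, n = 2.
Overall: I₂(s) + 2 Cu⁺(aq) → 2 I⁻(aq) + 2 Cu²⁺(aq)
Q = [I⁻]^2·[Cu²⁺]^2 / ([Cu⁺]^2); log Q = -2.028.
E = E° − (0.0592/n) log Q = +0.36 − (0.0592/2)(-2.028) = +0.420 V.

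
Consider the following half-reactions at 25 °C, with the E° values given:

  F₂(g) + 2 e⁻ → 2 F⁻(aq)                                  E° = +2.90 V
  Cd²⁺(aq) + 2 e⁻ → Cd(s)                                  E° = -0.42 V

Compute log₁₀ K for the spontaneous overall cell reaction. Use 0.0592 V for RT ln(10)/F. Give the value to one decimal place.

Cathode: F₂/F⁻; anode: Cd²⁺/Cd. E°cell = +3.32 V, n = 2.
log K = nE°cell / 0.0592 = (2)(+3.32) / 0.0592 = 112.2.

112.2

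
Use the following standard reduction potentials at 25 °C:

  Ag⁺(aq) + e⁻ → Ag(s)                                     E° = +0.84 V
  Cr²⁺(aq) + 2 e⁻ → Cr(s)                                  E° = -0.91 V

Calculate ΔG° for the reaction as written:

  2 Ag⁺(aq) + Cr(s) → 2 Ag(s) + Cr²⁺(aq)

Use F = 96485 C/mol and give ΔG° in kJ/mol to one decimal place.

As written, Ag⁺/Ag is reduced (cathode) and Cr²⁺/Cr is oxidised (anode), so E°cell = (+0.84) − (-0.91) = +1.75 V.
Balancing electrons gives n = 2.
ΔG° = −nFE° = −(2)(96485)(+1.75) = -337,698 J = -337.7 kJ/mol.

-337.7 kJ/mol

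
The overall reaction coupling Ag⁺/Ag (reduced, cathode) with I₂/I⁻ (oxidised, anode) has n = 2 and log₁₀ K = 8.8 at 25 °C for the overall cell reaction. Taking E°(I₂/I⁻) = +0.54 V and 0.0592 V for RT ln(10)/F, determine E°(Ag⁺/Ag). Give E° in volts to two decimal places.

E°cell = (0.0592/n)·log K = (0.0592/2)(8.8) = +0.260 V.
Since Ag⁺/Ag is the cathode and I₂/I⁻ the anode, E°cell = E°(Ag⁺/Ag) − E°(I₂/I⁻).
So E°(Ag⁺/Ag) = E°cell + E°(I₂/I⁻) = +0.260 + (+0.54) = +0.80 V.

+0.80 V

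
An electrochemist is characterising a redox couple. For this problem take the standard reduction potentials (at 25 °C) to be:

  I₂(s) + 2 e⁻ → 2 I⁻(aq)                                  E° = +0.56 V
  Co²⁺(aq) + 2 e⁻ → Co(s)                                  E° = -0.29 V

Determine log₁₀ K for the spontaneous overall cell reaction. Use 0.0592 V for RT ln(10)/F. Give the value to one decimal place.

28.7

Cathode: I₂/I⁻; anode: Co²⁺/Co. E°cell = +0.85 V, n = 2.
log K = nE°cell / 0.0592 = (2)(+0.85) / 0.0592 = 28.7.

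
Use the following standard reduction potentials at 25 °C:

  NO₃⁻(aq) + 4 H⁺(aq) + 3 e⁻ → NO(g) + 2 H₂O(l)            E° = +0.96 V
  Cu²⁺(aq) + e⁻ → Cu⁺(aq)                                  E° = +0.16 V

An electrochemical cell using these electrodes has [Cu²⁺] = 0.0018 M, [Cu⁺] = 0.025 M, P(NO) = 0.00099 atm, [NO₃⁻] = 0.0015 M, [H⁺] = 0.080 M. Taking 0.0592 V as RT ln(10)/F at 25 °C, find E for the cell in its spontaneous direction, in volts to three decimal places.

+0.785 V

NO₃⁻/NO is the cathode (higher E°), Cu²⁺/Cu⁺ the anode: E°cell = +0.96 − (+0.16) = +0.80 V, n = 3.
Overall: NO₃⁻(aq) + 4 H⁺(aq) + 3 Cu⁺(aq) → NO(g) + 2 H₂O(l) + 3 Cu²⁺(aq)
Q = P(NO)·[Cu²⁺]^3 / ([NO₃⁻]·[H⁺]^4·[Cu⁺]^3); log Q = 0.779.
E = E° − (0.0592/n) log Q = +0.80 − (0.0592/3)(0.779) = +0.785 V.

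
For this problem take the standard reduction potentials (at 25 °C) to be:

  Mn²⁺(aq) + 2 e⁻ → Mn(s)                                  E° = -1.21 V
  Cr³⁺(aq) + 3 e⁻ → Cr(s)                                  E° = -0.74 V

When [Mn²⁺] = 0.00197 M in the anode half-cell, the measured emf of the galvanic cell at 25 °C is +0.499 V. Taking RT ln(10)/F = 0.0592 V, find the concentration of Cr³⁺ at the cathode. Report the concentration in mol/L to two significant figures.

0.0026 M

Cr³⁺/Cr is the cathode, Mn²⁺/Mn the anode: E°cell = +0.47 V, n = 6.
Overall reaction: 2 Cr³⁺(aq) + 3 Mn(s) → 2 Cr(s) + 3 Mn²⁺(aq); Q = [Mn²⁺]^3/[Cr³⁺]^2.
From E = E° − (0.0592/n) log Q: log Q = (E° − E)·n/0.0592 = (+0.47 − (+0.499))·6/0.0592 = -2.9392.
So 2·log[Cr³⁺] = 3·log(0.00197) − log Q = -8.1166 − (-2.9392) = -5.1774; log[Cr³⁺] = -5.1774 / 2 = -2.5887; [Cr³⁺] = 10^(-2.5887) ≈ 0.0026 M.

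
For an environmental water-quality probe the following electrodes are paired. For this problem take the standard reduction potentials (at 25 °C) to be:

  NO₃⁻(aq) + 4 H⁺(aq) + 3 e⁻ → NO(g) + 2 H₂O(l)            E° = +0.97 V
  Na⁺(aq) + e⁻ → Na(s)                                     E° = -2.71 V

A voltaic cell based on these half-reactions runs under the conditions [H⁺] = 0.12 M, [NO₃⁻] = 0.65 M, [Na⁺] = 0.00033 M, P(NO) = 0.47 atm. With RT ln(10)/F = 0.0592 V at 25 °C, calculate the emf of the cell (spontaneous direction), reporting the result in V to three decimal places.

+3.816 V

NO₃⁻/NO is the cathode (higher E°), Na⁺/Na the anode: E°cell = +0.97 − (-2.71) = +3.68 V, n = 3.
Overall: NO₃⁻(aq) + 4 H⁺(aq) + 3 Na(s) → NO(g) + 2 H₂O(l) + 3 Na⁺(aq)
Q = P(NO)·[Na⁺]^3 / ([NO₃⁻]·[H⁺]^4); log Q = -6.902.
E = E° − (0.0592/n) log Q = +3.68 − (0.0592/3)(-6.902) = +3.816 V.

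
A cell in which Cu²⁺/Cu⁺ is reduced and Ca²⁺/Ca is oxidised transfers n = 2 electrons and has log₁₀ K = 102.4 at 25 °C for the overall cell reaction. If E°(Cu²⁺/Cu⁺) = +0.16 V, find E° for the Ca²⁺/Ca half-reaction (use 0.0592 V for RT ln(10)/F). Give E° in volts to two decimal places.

E°cell = (0.0592/n)·log K = (0.0592/2)(102.4) = +3.031 V.
Since Cu²⁺/Cu⁺ is the cathode and Ca²⁺/Ca the anode, E°cell = E°(Cu²⁺/Cu⁺) − E°(Ca²⁺/Ca).
So E°(Ca²⁺/Ca) = E°(Cu²⁺/Cu⁺) − E°cell = (+0.16) − (+3.031) = -2.87 V.

-2.87 V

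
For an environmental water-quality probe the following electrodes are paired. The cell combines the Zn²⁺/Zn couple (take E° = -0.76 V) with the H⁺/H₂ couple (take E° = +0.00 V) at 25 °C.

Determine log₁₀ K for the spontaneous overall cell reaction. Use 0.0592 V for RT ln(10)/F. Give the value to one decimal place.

25.7

Cathode: H⁺/H₂; anode: Zn²⁺/Zn. E°cell = +0.76 V, n = 2.
log K = nE°cell / 0.0592 = (2)(+0.76) / 0.0592 = 25.7.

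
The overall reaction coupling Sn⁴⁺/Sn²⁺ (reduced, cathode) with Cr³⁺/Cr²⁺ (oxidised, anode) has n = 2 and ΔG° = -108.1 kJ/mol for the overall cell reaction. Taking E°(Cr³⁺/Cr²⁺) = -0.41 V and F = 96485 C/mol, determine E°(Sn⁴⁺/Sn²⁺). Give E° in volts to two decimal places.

+0.15 V

E°cell = −ΔG°/(nF) = −(-108.1×10³)/((2)(96485)) = +0.560 V.
Since Sn⁴⁺/Sn²⁺ is the cathode and Cr³⁺/Cr²⁺ the anode, E°cell = E°(Sn⁴⁺/Sn²⁺) − E°(Cr³⁺/Cr²⁺).
So E°(Sn⁴⁺/Sn²⁺) = E°cell + E°(Cr³⁺/Cr²⁺) = +0.560 + (-0.41) = +0.15 V.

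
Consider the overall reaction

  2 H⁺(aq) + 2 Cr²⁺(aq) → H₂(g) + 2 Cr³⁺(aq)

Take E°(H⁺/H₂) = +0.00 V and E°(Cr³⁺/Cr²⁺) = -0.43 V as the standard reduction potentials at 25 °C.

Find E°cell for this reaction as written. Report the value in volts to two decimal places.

The H⁺/H₂ couple has the higher reduction potential, so it is the cathode; Cr³⁺/Cr²⁺ is oxidised at the anode.
E°cell = E°(cathode) − E°(anode) = (+0.00) − (-0.43) = +0.43 V.
Since E°cell > 0, the reaction is spontaneous under standard conditions.

+0.43 V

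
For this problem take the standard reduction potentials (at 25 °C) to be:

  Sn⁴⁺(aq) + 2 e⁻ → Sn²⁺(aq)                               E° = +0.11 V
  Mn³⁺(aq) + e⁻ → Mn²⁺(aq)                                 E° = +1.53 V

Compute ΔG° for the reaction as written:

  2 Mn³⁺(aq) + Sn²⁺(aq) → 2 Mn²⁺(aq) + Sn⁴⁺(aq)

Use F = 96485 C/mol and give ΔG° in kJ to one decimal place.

As written, Mn³⁺/Mn²⁺ is reduced (cathode) and Sn⁴⁺/Sn²⁺ is oxidised (anode), so E°cell = (+1.53) − (+0.11) = +1.42 V.
Balancing electrons gives n = 2.
ΔG° = −nFE° = −(2)(96485)(+1.42) = -274,017 J = -274.0 kJ.

-274.0 kJ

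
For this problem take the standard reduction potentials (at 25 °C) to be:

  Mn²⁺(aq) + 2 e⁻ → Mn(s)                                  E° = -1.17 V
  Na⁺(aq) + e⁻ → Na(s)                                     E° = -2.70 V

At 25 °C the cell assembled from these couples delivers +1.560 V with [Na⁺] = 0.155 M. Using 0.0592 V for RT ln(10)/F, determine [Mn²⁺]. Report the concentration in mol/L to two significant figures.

Mn²⁺/Mn is the cathode, Na⁺/Na the anode: E°cell = +1.53 V, n = 2.
Overall reaction: Mn²⁺(aq) + 2 Na(s) → Mn(s) + 2 Na⁺(aq); Q = [Na⁺]^2/[Mn²⁺]^1.
From E = E° − (0.0592/n) log Q: log Q = (E° − E)·n/0.0592 = (+1.53 − (+1.560))·2/0.0592 = -1.0135.
So 1·log[Mn²⁺] = 2·log(0.155) − log Q = -1.6193 − (-1.0135) = -0.6058; [Mn²⁺] = 10^(-0.6058) ≈ 0.25 M.

0.25 M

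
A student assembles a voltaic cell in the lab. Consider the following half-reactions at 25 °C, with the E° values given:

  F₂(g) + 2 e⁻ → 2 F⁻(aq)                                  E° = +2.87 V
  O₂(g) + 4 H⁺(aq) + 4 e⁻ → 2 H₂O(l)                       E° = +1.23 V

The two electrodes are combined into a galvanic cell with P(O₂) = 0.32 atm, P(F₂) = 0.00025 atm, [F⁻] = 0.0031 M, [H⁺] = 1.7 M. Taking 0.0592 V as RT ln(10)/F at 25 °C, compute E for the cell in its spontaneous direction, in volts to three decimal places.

+1.676 V

F₂/F⁻ is the cathode (higher E°), O₂/H₂O the anode: E°cell = +2.87 − (+1.23) = +1.64 V, n = 4.
Overall: 2 F₂(g) + 2 H₂O(l) → 4 F⁻(aq) + O₂(g) + 4 H⁺(aq)
Q = [F⁻]^4·P(O₂)·[H⁺]^4 / (P(F₂)^2); log Q = -2.403.
E = E° − (0.0592/n) log Q = +1.64 − (0.0592/4)(-2.403) = +1.676 V.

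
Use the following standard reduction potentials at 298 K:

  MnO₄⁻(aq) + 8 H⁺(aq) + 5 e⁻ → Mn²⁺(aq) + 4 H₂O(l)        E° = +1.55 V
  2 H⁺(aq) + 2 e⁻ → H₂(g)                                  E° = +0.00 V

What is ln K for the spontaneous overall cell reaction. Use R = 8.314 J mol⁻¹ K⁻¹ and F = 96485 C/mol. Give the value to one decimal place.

603.6

Cathode: MnO₄⁻/Mn²⁺; anode: H⁺/H₂. E°cell = (+1.55) − (+0.00) = +1.55 V, with n = 10.
ΔG° = −nFE° = −RT ln K, so ln K = nFE°/(RT) = (10)(96485)(+1.55) / ((8.314)(298)) = 603.622.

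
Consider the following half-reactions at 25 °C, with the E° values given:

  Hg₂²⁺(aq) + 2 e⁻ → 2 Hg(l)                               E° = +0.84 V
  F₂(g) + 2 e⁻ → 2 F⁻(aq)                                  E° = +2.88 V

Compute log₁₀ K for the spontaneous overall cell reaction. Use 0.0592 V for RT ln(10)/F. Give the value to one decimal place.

Cathode: F₂/F⁻; anode: Hg₂²⁺/Hg. E°cell = +2.04 V, n = 2.
log K = nE°cell / 0.0592 = (2)(+2.04) / 0.0592 = 68.9.

68.9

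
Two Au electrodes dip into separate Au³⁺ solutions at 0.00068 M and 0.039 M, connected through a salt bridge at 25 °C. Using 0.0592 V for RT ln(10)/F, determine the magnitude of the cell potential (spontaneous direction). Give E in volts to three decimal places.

+0.035 V

For a concentration cell E°cell = 0. The 0.039 M side is the cathode (reduction is favoured where [Au³⁺] is higher).
With n = 3, E = −(0.0592/3) log([Au³⁺]ₐₙ/[Au³⁺]꜀ₐₜ) = −(0.0592/3) log(0.00068/0.039) = −(0.0592/3)(-1.759) = +0.035 V.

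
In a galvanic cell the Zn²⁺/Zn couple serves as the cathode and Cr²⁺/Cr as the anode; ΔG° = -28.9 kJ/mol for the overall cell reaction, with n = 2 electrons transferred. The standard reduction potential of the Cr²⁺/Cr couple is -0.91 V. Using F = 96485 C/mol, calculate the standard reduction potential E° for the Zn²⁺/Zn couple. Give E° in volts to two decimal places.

-0.76 V

E°cell = −ΔG°/(nF) = −(-28.9×10³)/((2)(96485)) = +0.150 V.
Since Zn²⁺/Zn is the cathode and Cr²⁺/Cr the anode, E°cell = E°(Zn²⁺/Zn) − E°(Cr²⁺/Cr).
So E°(Zn²⁺/Zn) = E°cell + E°(Cr²⁺/Cr) = +0.150 + (-0.91) = -0.76 V.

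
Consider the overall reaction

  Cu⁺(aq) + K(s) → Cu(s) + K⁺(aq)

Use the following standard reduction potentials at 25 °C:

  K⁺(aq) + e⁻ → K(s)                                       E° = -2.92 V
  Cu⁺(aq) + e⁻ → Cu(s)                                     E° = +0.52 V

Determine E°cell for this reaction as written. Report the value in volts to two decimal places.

The Cu⁺/Cu couple has the higher reduction potential, so it is the cathode; K⁺/K is oxidised at the anode.
E°cell = E°(cathode) − E°(anode) = (+0.52) − (-2.92) = +3.44 V.
Since E°cell > 0, the reaction is spontaneous under standard conditions.

+3.44 V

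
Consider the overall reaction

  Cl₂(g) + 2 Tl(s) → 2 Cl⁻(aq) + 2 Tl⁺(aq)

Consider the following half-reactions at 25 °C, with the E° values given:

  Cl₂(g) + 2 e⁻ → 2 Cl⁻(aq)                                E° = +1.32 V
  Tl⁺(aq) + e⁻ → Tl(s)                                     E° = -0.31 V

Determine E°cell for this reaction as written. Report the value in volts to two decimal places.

The Cl₂/Cl⁻ couple has the higher reduction potential, so it is the cathode; Tl⁺/Tl is oxidised at the anode.
E°cell = E°(cathode) − E°(anode) = (+1.32) − (-0.31) = +1.63 V.
Since E°cell > 0, the reaction is spontaneous under standard conditions.

+1.63 V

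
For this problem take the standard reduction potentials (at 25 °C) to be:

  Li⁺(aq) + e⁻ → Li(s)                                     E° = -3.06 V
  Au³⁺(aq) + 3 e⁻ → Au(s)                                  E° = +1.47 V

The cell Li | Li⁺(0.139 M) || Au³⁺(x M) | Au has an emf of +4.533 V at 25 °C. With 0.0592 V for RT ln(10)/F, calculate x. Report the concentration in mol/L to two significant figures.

0.0038 M

Au³⁺/Au is the cathode, Li⁺/Li the anode: E°cell = +4.53 V, n = 3.
Overall reaction: Au³⁺(aq) + 3 Li(s) → Au(s) + 3 Li⁺(aq); Q = [Li⁺]^3/[Au³⁺]^1.
From E = E° − (0.0592/n) log Q: log Q = (E° − E)·n/0.0592 = (+4.53 − (+4.533))·3/0.0592 = -0.1520.
So 1·log[Au³⁺] = 3·log(0.139) − log Q = -2.5710 − (-0.1520) = -2.4190; [Au³⁺] = 10^(-2.4190) ≈ 0.0038 M.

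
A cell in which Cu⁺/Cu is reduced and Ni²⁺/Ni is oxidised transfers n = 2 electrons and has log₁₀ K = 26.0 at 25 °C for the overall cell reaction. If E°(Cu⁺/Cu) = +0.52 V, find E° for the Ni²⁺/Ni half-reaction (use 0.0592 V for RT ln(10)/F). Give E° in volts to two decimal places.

E°cell = (0.0592/n)·log K = (0.0592/2)(26.0) = +0.770 V.
Since Cu⁺/Cu is the cathode and Ni²⁺/Ni the anode, E°cell = E°(Cu⁺/Cu) − E°(Ni²⁺/Ni).
So E°(Ni²⁺/Ni) = E°(Cu⁺/Cu) − E°cell = (+0.52) − (+0.770) = -0.25 V.

-0.25 V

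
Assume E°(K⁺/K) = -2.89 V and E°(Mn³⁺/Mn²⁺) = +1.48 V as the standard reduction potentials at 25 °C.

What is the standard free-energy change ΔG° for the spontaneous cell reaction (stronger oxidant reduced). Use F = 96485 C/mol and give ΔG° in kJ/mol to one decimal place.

-421.6 kJ/mol

Mn³⁺/Mn²⁺ (E° = +1.48 V) is the cathode; K⁺/K (E° = -2.89 V) is the anode, so E°cell = +4.37 V.
Balancing electrons gives n = 1 (lcm of 1 and 1).
ΔG° = −nFE° = −(1)(96485)(+4.37) = -421,639 J = -421.6 kJ/mol.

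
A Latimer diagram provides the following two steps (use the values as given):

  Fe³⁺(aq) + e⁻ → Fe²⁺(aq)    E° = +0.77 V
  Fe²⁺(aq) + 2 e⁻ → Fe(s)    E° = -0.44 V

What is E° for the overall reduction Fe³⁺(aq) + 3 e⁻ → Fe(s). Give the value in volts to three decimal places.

-0.037 V

Standard free energies of sequential steps add: ΔG°₃ = ΔG°₁ + ΔG°₂, so n₃E°₃ = n₁E°₁ + n₂E°₂.
E°₃ = (1×+0.77 + 2×-0.44) / 3 = (-0.110) / 3 = -0.037 V.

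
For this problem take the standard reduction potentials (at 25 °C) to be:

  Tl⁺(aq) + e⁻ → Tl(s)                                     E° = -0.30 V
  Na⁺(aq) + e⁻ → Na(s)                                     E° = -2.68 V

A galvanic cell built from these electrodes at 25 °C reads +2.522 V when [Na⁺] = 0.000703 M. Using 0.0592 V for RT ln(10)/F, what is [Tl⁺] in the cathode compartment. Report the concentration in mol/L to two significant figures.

0.18 M

Tl⁺/Tl is the cathode, Na⁺/Na the anode: E°cell = +2.38 V, n = 1.
Overall reaction: Tl⁺(aq) + Na(s) → Tl(s) + Na⁺(aq); Q = [Na⁺]^1/[Tl⁺]^1.
From E = E° − (0.0592/n) log Q: log Q = (E° − E)·n/0.0592 = (+2.38 − (+2.522))·1/0.0592 = -2.3986.
So 1·log[Tl⁺] = 1·log(0.000703) − log Q = -3.1530 − (-2.3986) = -0.7544; [Tl⁺] = 10^(-0.7544) ≈ 0.18 M.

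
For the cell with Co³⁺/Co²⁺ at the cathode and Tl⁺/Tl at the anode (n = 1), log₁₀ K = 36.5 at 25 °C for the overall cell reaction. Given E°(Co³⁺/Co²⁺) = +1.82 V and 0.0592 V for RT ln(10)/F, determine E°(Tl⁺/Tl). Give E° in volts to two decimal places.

-0.34 V

E°cell = (0.0592/n)·log K = (0.0592/1)(36.5) = +2.161 V.
Since Co³⁺/Co²⁺ is the cathode and Tl⁺/Tl the anode, E°cell = E°(Co³⁺/Co²⁺) − E°(Tl⁺/Tl).
So E°(Tl⁺/Tl) = E°(Co³⁺/Co²⁺) − E°cell = (+1.82) − (+2.161) = -0.34 V.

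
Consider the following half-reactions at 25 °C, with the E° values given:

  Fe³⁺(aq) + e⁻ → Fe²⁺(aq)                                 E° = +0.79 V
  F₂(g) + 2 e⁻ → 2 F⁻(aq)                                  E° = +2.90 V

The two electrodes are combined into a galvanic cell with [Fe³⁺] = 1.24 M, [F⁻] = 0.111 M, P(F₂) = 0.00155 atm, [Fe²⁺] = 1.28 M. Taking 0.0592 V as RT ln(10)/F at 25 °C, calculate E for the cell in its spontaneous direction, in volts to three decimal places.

F₂/F⁻ is the cathode (higher E°), Fe³⁺/Fe²⁺ the anode: E°cell = +2.90 − (+0.79) = +2.11 V, n = 2.
Overall: F₂(g) + 2 Fe²⁺(aq) → 2 F⁻(aq) + 2 Fe³⁺(aq)
Q = [F⁻]^2·[Fe³⁺]^2 / (P(F₂)·[Fe²⁺]^2); log Q = 0.873.
E = E° − (0.0592/n) log Q = +2.11 − (0.0592/2)(0.873) = +2.084 V.

+2.084 V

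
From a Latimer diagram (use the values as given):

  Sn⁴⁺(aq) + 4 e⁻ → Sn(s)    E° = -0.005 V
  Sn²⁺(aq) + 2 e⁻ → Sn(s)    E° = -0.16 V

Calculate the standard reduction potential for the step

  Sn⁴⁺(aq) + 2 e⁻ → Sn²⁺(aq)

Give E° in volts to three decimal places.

Sequential free energies add, so n₃E°₃ = n₁E°₁ + n₂E°₂.
With n₃ = 4, and the known step contributing 2×(-0.16) V, the unknown satisfies 2·E° = 4×(-0.005) − 2×(-0.16) = +0.300.
E° = +0.300 / 2 = +0.150 V.

+0.150 V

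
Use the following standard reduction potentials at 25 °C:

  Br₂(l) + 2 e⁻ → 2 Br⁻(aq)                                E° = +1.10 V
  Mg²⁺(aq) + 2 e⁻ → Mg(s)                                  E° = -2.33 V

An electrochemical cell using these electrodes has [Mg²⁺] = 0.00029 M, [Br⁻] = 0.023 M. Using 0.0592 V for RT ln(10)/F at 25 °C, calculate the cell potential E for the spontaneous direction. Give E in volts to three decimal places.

+3.632 V

Br₂/Br⁻ is the cathode (higher E°), Mg²⁺/Mg the anode: E°cell = +1.10 − (-2.33) = +3.43 V, n = 2.
Overall: Br₂(l) + Mg(s) → 2 Br⁻(aq) + Mg²⁺(aq)
Q = [Br⁻]^2·[Mg²⁺]; log Q = -6.814.
E = E° − (0.0592/n) log Q = +3.43 − (0.0592/2)(-6.814) = +3.632 V.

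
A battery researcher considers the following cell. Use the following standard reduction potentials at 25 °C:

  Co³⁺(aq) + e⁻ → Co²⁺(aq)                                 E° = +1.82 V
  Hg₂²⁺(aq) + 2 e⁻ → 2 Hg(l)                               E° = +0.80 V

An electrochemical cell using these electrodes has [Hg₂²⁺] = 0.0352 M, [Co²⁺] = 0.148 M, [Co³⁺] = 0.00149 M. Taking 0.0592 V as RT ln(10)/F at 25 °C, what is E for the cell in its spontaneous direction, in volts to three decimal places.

Co³⁺/Co²⁺ is the cathode (higher E°), Hg₂²⁺/Hg the anode: E°cell = +1.82 − (+0.80) = +1.02 V, n = 2.
Overall: 2 Co³⁺(aq) + 2 Hg(l) → 2 Co²⁺(aq) + Hg₂²⁺(aq)
Q = [Co²⁺]^2·[Hg₂²⁺] / ([Co³⁺]^2); log Q = 2.541.
E = E° − (0.0592/n) log Q = +1.02 − (0.0592/2)(2.541) = +0.945 V.

+0.945 V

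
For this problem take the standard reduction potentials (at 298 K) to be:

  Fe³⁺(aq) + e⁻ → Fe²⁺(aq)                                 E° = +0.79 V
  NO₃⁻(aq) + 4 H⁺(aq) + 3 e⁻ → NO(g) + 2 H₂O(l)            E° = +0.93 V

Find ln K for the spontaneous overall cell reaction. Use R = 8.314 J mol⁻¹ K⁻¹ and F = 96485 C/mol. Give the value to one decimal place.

Cathode: NO₃⁻/NO; anode: Fe³⁺/Fe²⁺. E°cell = (+0.93) − (+0.79) = +0.14 V, with n = 3.
ΔG° = −nFE° = −RT ln K, so ln K = nFE°/(RT) = (3)(96485)(+0.14) / ((8.314)(298)) = 16.356.

16.4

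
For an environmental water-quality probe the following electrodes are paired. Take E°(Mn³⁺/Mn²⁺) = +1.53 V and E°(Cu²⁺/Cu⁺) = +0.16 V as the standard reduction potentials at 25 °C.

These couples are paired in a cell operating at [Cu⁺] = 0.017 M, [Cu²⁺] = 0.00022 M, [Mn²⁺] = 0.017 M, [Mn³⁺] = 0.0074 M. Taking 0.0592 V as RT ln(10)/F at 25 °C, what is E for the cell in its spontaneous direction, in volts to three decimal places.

+1.460 V

Mn³⁺/Mn²⁺ is the cathode (higher E°), Cu²⁺/Cu⁺ the anode: E°cell = +1.53 − (+0.16) = +1.37 V, n = 1.
Overall: Mn³⁺(aq) + Cu⁺(aq) → Mn²⁺(aq) + Cu²⁺(aq)
Q = [Mn²⁺]·[Cu²⁺] / ([Mn³⁺]·[Cu⁺]); log Q = -1.527.
E = E° − (0.0592/n) log Q = +1.37 − (0.0592/1)(-1.527) = +1.460 V.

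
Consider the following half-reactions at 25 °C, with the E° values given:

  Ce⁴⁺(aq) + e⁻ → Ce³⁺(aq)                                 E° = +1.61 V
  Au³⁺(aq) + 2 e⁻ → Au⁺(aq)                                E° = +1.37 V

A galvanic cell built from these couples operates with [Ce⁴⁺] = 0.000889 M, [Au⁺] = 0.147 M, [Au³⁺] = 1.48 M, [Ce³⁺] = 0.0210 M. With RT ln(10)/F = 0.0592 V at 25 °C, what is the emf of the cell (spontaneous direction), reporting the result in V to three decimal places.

+0.129 V

Ce⁴⁺/Ce³⁺ is the cathode (higher E°), Au³⁺/Au⁺ the anode: E°cell = +1.61 − (+1.37) = +0.24 V, n = 2.
Overall: 2 Ce⁴⁺(aq) + Au⁺(aq) → 2 Ce³⁺(aq) + Au³⁺(aq)
Q = [Ce³⁺]^2·[Au³⁺] / ([Ce⁴⁺]^2·[Au⁺]); log Q = 3.750.
E = E° − (0.0592/n) log Q = +0.24 − (0.0592/2)(3.750) = +0.129 V.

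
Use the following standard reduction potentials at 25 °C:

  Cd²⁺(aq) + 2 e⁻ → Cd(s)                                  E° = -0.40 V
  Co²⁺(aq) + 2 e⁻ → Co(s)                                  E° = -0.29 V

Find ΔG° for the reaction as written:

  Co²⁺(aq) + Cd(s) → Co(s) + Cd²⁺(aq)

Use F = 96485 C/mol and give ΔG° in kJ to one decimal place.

As written, Co²⁺/Co is reduced (cathode) and Cd²⁺/Cd is oxidised (anode), so E°cell = (-0.29) − (-0.40) = +0.11 V.
Balancing electrons gives n = 2.
ΔG° = −nFE° = −(2)(96485)(+0.11) = -21,227 J = -21.2 kJ.

-21.2 kJ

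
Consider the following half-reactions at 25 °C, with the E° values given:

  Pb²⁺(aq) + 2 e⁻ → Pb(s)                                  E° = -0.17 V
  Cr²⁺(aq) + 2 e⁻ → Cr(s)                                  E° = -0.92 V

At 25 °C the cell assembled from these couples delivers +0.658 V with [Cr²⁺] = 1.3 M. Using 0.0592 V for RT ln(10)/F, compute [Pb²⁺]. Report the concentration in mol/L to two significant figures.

0.0010 M

Pb²⁺/Pb is the cathode, Cr²⁺/Cr the anode: E°cell = +0.75 V, n = 2.
Overall reaction: Pb²⁺(aq) + Cr(s) → Pb(s) + Cr²⁺(aq); Q = [Cr²⁺]^1/[Pb²⁺]^1.
From E = E° − (0.0592/n) log Q: log Q = (E° − E)·n/0.0592 = (+0.75 − (+0.658))·2/0.0592 = 3.1081.
So 1·log[Pb²⁺] = 1·log(1.3) − log Q = 0.1139 − (3.1081) = -2.9942; [Pb²⁺] = 10^(-2.9942) ≈ 0.0010 M.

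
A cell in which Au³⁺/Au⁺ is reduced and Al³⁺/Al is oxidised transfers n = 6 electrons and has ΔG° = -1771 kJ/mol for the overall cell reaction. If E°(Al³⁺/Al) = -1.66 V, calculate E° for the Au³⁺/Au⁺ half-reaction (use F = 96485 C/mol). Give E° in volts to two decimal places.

E°cell = −ΔG°/(nF) = −(-1771×10³)/((6)(96485)) = +3.059 V.
Since Au³⁺/Au⁺ is the cathode and Al³⁺/Al the anode, E°cell = E°(Au³⁺/Au⁺) − E°(Al³⁺/Al).
So E°(Au³⁺/Au⁺) = E°cell + E°(Al³⁺/Al) = +3.059 + (-1.66) = +1.40 V.

+1.40 V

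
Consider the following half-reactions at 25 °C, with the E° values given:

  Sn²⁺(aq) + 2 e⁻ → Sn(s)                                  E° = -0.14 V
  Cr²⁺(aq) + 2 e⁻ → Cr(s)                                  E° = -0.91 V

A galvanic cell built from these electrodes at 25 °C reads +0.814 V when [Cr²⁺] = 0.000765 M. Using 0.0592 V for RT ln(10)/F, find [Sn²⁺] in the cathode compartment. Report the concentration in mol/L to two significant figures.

Sn²⁺/Sn is the cathode, Cr²⁺/Cr the anode: E°cell = +0.77 V, n = 2.
Overall reaction: Sn²⁺(aq) + Cr(s) → Sn(s) + Cr²⁺(aq); Q = [Cr²⁺]^1/[Sn²⁺]^1.
From E = E° − (0.0592/n) log Q: log Q = (E° − E)·n/0.0592 = (+0.77 − (+0.814))·2/0.0592 = -1.4865.
So 1·log[Sn²⁺] = 1·log(0.000765) − log Q = -3.1163 − (-1.4865) = -1.6298; [Sn²⁺] = 10^(-1.6298) ≈ 0.023 M.

0.023 M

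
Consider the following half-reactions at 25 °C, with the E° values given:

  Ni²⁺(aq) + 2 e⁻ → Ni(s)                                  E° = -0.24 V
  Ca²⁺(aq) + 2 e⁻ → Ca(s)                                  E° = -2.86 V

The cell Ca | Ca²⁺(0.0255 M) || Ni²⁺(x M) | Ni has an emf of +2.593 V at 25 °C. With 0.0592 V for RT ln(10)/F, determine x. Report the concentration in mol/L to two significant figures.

0.0031 M

Ni²⁺/Ni is the cathode, Ca²⁺/Ca the anode: E°cell = +2.62 V, n = 2.
Overall reaction: Ni²⁺(aq) + Ca(s) → Ni(s) + Ca²⁺(aq); Q = [Ca²⁺]^1/[Ni²⁺]^1.
From E = E° − (0.0592/n) log Q: log Q = (E° − E)·n/0.0592 = (+2.62 − (+2.593))·2/0.0592 = 0.9122.
So 1·log[Ni²⁺] = 1·log(0.0255) − log Q = -1.5935 − (0.9122) = -2.5057; [Ni²⁺] = 10^(-2.5057) ≈ 0.0031 M.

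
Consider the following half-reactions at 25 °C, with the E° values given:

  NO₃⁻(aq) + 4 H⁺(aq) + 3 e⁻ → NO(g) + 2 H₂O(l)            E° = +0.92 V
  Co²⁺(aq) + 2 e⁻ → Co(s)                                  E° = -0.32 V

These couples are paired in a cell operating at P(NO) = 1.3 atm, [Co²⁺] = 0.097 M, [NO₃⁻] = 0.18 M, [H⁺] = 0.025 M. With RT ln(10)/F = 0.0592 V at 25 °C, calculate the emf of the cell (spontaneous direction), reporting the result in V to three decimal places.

NO₃⁻/NO is the cathode (higher E°), Co²⁺/Co the anode: E°cell = +0.92 − (-0.32) = +1.24 V, n = 6.
Overall: 2 NO₃⁻(aq) + 8 H⁺(aq) + 3 Co(s) → 2 NO(g) + 4 H₂O(l) + 3 Co²⁺(aq)
Q = P(NO)^2·[Co²⁺]^3 / ([NO₃⁻]^2·[H⁺]^8); log Q = 11.494.
E = E° − (0.0592/n) log Q = +1.24 − (0.0592/6)(11.494) = +1.127 V.

+1.127 V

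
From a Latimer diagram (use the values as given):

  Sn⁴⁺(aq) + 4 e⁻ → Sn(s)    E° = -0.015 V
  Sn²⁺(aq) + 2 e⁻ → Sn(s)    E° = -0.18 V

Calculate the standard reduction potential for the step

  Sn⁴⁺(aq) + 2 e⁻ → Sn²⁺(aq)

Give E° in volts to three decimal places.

Sequential free energies add, so n₃E°₃ = n₁E°₁ + n₂E°₂.
With n₃ = 4, and the known step contributing 2×(-0.18) V, the unknown satisfies 2·E° = 4×(-0.015) − 2×(-0.18) = +0.300.
E° = +0.300 / 2 = +0.150 V.

+0.150 V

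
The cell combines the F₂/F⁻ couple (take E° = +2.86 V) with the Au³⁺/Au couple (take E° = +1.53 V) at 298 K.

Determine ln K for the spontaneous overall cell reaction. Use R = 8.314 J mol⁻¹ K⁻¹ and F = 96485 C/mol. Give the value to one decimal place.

Cathode: F₂/F⁻; anode: Au³⁺/Au. E°cell = (+2.86) − (+1.53) = +1.33 V, with n = 6.
ΔG° = −nFE° = −RT ln K, so ln K = nFE°/(RT) = (6)(96485)(+1.33) / ((8.314)(298)) = 310.768.

310.8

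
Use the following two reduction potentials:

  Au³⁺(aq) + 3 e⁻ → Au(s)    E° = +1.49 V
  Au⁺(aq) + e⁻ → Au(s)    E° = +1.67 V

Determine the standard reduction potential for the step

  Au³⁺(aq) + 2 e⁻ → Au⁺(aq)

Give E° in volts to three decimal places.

Sequential free energies add, so n₃E°₃ = n₁E°₁ + n₂E°₂.
With n₃ = 3, and the known step contributing 1×(+1.67) V, the unknown satisfies 2·E° = 3×(+1.49) − 1×(+1.67) = +2.800.
E° = +2.800 / 2 = +1.400 V.

+1.400 V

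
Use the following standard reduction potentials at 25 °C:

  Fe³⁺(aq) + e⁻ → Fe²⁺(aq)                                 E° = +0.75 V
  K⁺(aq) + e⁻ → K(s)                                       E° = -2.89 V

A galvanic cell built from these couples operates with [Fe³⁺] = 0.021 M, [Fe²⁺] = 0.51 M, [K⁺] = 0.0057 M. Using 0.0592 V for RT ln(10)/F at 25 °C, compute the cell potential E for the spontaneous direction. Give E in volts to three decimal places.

+3.691 V

Fe³⁺/Fe²⁺ is the cathode (higher E°), K⁺/K the anode: E°cell = +0.75 − (-2.89) = +3.64 V, n = 1.
Overall: Fe³⁺(aq) + K(s) → Fe²⁺(aq) + K⁺(aq)
Q = [Fe²⁺]·[K⁺] / ([Fe³⁺]); log Q = -0.859.
E = E° − (0.0592/n) log Q = +3.64 − (0.0592/1)(-0.859) = +3.691 V.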